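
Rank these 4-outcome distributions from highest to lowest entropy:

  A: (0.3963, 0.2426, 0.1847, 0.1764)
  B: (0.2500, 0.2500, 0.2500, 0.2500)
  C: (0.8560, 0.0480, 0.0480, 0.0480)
B > A > C

Key insight: Entropy is maximized by uniform distributions and minimized by concentrated distributions.

- Uniform distributions have maximum entropy log₂(4) = 2.0000 bits
- The more "peaked" or concentrated a distribution, the lower its entropy

Entropies:
  H(A) = 1.9165 bits
  H(B) = 2.0000 bits
  H(C) = 0.8229 bits

Ranking: B > A > C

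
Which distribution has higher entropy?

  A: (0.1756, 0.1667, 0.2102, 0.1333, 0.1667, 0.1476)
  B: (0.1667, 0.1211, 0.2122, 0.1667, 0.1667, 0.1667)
A

Both distributions are close to uniform, making this a harder comparison.

H(A) = 2.5702 bits
H(B) = 2.5668 bits

The distribution closer to uniform has higher entropy.
Answer: A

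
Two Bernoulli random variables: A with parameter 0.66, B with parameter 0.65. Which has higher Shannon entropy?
B

For binary distributions, entropy is maximized at p=0.5 and decreases as p moves toward 0 or 1.

H(A) = H(0.66) = 0.9248 bits
H(B) = H(0.65) = 0.9341 bits

Distribution B (p=0.65) is closer to uniform (p=0.5), so it has higher entropy.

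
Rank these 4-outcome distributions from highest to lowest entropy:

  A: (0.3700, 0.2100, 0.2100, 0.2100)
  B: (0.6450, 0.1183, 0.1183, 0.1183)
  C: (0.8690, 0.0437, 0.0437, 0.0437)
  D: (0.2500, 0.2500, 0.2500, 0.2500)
D > A > B > C

Key insight: Entropy is maximized by uniform distributions and minimized by concentrated distributions.

Entropies:
  H(A) = 1.9492 bits
  H(B) = 1.5011 bits
  H(C) = 0.7678 bits
  H(D) = 2.0000 bits

Ranking: D > A > B > C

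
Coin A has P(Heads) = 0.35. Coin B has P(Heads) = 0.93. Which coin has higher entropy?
A

For binary distributions, entropy is maximized at p=0.5 and decreases as p moves toward 0 or 1.

H(A) = H(0.35) = 0.9341 bits
H(B) = H(0.93) = 0.3659 bits

Distribution A (p=0.35) is closer to uniform (p=0.5), so it has higher entropy.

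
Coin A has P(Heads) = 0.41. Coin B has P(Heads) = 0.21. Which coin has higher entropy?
A

For binary distributions, entropy is maximized at p=0.5 and decreases as p moves toward 0 or 1.

H(A) = H(0.41) = 0.9765 bits
H(B) = H(0.21) = 0.7415 bits

Distribution A (p=0.41) is closer to uniform (p=0.5), so it has higher entropy.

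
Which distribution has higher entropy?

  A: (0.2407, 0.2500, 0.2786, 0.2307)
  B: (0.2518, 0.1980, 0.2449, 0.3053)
A

Both distributions are close to uniform, making this a harder comparison.

H(A) = 1.9964 bits
H(B) = 1.9833 bits

The distribution closer to uniform has higher entropy.
Answer: A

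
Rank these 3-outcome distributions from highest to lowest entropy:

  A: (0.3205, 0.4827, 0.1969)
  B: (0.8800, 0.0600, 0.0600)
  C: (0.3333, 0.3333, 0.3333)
C > A > B

Key insight: Entropy is maximized by uniform distributions and minimized by concentrated distributions.

- Uniform distributions have maximum entropy log₂(3) = 1.5850 bits
- The more "peaked" or concentrated a distribution, the lower its entropy

Entropies:
  H(A) = 1.4950 bits
  H(B) = 0.6494 bits
  H(C) = 1.5850 bits

Ranking: C > A > B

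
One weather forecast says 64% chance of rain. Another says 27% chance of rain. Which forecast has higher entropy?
64% forecast

Treat each forecast as a Bernoulli distribution. Binary entropy is maximized at p=0.5 and falls off symmetrically toward 0 or 1. The 64% forecast is closer to 50%, so it is more uncertain. H(64%) ≈ 0.943 bits, H(27%) ≈ 0.841 bits.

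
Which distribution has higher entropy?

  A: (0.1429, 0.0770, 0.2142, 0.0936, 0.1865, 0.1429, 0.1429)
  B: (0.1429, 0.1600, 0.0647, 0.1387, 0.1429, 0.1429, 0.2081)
B

Both distributions are close to uniform, making this a harder comparison.

H(A) = 2.7360 bits
H(B) = 2.7482 bits

The distribution closer to uniform has higher entropy.
Answer: B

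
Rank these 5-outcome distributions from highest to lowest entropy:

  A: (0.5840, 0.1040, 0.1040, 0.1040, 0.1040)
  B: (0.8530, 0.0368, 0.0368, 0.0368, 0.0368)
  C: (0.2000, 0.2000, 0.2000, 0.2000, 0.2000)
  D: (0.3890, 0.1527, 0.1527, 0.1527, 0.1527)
C > D > A > B

Key insight: Entropy is maximized by uniform distributions and minimized by concentrated distributions.

Entropies:
  H(A) = 1.8115 bits
  H(B) = 0.8963 bits
  H(C) = 2.3219 bits
  H(D) = 2.1862 bits

Ranking: C > D > A > B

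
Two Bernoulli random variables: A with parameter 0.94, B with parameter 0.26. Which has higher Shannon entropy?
B

For binary distributions, entropy is maximized at p=0.5 and decreases as p moves toward 0 or 1.

H(A) = H(0.94) = 0.3274 bits
H(B) = H(0.26) = 0.8267 bits

Distribution B (p=0.26) is closer to uniform (p=0.5), so it has higher entropy.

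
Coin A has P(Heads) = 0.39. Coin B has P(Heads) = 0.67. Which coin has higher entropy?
A

For binary distributions, entropy is maximized at p=0.5 and decreases as p moves toward 0 or 1.

H(A) = H(0.39) = 0.9648 bits
H(B) = H(0.67) = 0.9149 bits

Distribution A (p=0.39) is closer to uniform (p=0.5), so it has higher entropy.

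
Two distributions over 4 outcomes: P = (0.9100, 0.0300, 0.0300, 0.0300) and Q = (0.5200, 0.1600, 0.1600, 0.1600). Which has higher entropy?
Q

P is highly concentrated on one outcome (91%), making it nearly deterministic. Q spreads its mass more evenly (max 52%). The more spread-out distribution has higher entropy: H(P) ≈ 0.579 bits, H(Q) ≈ 1.760 bits.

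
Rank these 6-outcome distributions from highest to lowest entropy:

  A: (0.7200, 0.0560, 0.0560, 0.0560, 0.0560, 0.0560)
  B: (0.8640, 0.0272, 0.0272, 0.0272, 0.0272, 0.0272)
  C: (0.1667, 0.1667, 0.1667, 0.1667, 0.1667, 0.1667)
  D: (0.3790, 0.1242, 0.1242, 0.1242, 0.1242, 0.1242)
C > D > A > B

Key insight: Entropy is maximized by uniform distributions and minimized by concentrated distributions.

Entropies:
  H(A) = 1.5056 bits
  H(B) = 0.8894 bits
  H(C) = 2.5850 bits
  H(D) = 2.3993 bits

Ranking: C > D > A > B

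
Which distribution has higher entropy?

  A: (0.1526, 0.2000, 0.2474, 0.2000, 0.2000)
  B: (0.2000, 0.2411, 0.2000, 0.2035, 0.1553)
B

Both distributions are close to uniform, making this a harder comparison.

H(A) = 2.3056 bits
H(B) = 2.3084 bits

The distribution closer to uniform has higher entropy.
Answer: B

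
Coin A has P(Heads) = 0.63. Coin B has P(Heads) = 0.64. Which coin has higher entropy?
A

For binary distributions, entropy is maximized at p=0.5 and decreases as p moves toward 0 or 1.

H(A) = H(0.63) = 0.9507 bits
H(B) = H(0.64) = 0.9427 bits

Distribution A (p=0.63) is closer to uniform (p=0.5), so it has higher entropy.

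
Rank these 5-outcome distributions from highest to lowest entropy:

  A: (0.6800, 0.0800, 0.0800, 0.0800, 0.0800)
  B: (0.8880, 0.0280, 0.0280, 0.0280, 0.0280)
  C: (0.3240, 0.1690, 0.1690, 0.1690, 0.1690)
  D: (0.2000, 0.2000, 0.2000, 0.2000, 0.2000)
D > C > A > B

Key insight: Entropy is maximized by uniform distributions and minimized by concentrated distributions.

Entropies:
  H(A) = 1.5444 bits
  H(B) = 0.7299 bits
  H(C) = 2.2607 bits
  H(D) = 2.3219 bits

Ranking: D > C > A > B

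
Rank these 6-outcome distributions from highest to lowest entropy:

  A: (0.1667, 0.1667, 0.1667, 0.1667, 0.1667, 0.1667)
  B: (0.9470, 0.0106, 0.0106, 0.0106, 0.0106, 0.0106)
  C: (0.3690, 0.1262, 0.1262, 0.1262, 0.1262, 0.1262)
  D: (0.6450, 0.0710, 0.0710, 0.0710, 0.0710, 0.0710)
A > C > D > B

Key insight: Entropy is maximized by uniform distributions and minimized by concentrated distributions.

Entropies:
  H(A) = 2.5850 bits
  H(B) = 0.4221 bits
  H(C) = 2.4150 bits
  H(D) = 1.7627 bits

Ranking: A > C > D > B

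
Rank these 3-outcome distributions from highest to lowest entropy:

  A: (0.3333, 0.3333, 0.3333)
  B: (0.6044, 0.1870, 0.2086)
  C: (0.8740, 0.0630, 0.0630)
A > B > C

Key insight: Entropy is maximized by uniform distributions and minimized by concentrated distributions.

- Uniform distributions have maximum entropy log₂(3) = 1.5850 bits
- The more "peaked" or concentrated a distribution, the lower its entropy

Entropies:
  H(A) = 1.5850 bits
  H(B) = 1.3631 bits
  H(C) = 0.6724 bits

Ranking: A > B > C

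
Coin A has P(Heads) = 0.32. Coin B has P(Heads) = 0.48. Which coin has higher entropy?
B

For binary distributions, entropy is maximized at p=0.5 and decreases as p moves toward 0 or 1.

H(A) = H(0.32) = 0.9044 bits
H(B) = H(0.48) = 0.9988 bits

Distribution B (p=0.48) is closer to uniform (p=0.5), so it has higher entropy.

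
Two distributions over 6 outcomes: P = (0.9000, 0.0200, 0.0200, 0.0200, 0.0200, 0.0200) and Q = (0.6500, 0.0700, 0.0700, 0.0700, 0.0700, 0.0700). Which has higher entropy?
Q

P is highly concentrated on one outcome (90%), making it nearly deterministic. Q spreads its mass more evenly (max 65%). The more spread-out distribution has higher entropy: H(P) ≈ 0.701 bits, H(Q) ≈ 1.747 bits.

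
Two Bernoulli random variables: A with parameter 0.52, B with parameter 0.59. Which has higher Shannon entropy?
A

For binary distributions, entropy is maximized at p=0.5 and decreases as p moves toward 0 or 1.

H(A) = H(0.52) = 0.9988 bits
H(B) = H(0.59) = 0.9765 bits

Distribution A (p=0.52) is closer to uniform (p=0.5), so it has higher entropy.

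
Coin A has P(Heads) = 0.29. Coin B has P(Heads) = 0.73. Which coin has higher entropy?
A

For binary distributions, entropy is maximized at p=0.5 and decreases as p moves toward 0 or 1.

H(A) = H(0.29) = 0.8687 bits
H(B) = H(0.73) = 0.8415 bits

Distribution A (p=0.29) is closer to uniform (p=0.5), so it has higher entropy.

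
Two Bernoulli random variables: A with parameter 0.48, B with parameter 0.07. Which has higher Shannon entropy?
A

For binary distributions, entropy is maximized at p=0.5 and decreases as p moves toward 0 or 1.

H(A) = H(0.48) = 0.9988 bits
H(B) = H(0.07) = 0.3659 bits

Distribution A (p=0.48) is closer to uniform (p=0.5), so it has higher entropy.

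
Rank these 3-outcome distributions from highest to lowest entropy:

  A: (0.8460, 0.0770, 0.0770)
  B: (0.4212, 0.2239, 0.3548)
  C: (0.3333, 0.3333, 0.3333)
C > B > A

Key insight: Entropy is maximized by uniform distributions and minimized by concentrated distributions.

- Uniform distributions have maximum entropy log₂(3) = 1.5850 bits
- The more "peaked" or concentrated a distribution, the lower its entropy

Entropies:
  H(A) = 0.7738 bits
  H(B) = 1.5392 bits
  H(C) = 1.5850 bits

Ranking: C > B > A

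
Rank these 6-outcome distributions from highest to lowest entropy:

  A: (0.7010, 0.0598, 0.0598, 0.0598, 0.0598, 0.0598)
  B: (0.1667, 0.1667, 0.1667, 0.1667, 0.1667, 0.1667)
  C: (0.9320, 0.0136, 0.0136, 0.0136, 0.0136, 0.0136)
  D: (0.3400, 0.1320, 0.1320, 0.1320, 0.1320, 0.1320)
B > D > A > C

Key insight: Entropy is maximized by uniform distributions and minimized by concentrated distributions.

Entropies:
  H(A) = 1.5743 bits
  H(B) = 2.5850 bits
  H(C) = 0.5163 bits
  H(D) = 2.4573 bits

Ranking: B > D > A > C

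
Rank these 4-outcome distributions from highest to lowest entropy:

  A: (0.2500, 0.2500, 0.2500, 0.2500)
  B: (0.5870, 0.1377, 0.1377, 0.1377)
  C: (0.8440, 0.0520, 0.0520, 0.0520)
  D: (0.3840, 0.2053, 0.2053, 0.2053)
A > D > B > C

Key insight: Entropy is maximized by uniform distributions and minimized by concentrated distributions.

Entropies:
  H(A) = 2.0000 bits
  H(B) = 1.6326 bits
  H(C) = 0.8719 bits
  H(D) = 1.9372 bits

Ranking: A > D > B > C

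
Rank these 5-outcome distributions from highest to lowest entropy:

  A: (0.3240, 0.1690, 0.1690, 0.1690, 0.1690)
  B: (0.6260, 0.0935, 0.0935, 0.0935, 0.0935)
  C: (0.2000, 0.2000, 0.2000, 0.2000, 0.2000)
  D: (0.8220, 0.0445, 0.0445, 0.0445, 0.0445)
C > A > B > D

Key insight: Entropy is maximized by uniform distributions and minimized by concentrated distributions.

Entropies:
  H(A) = 2.2607 bits
  H(B) = 1.7017 bits
  H(C) = 2.3219 bits
  H(D) = 1.0317 bits

Ranking: C > A > B > D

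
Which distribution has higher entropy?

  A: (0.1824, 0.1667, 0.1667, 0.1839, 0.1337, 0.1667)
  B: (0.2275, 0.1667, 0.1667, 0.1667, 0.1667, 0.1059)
A

Both distributions are close to uniform, making this a harder comparison.

H(A) = 2.5776 bits
H(B) = 2.5522 bits

The distribution closer to uniform has higher entropy.
Answer: A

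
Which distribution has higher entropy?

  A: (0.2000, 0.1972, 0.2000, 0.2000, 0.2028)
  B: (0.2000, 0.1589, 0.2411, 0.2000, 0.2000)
A

Both distributions are close to uniform, making this a harder comparison.

H(A) = 2.3219 bits
H(B) = 2.3097 bits

The distribution closer to uniform has higher entropy.
Answer: A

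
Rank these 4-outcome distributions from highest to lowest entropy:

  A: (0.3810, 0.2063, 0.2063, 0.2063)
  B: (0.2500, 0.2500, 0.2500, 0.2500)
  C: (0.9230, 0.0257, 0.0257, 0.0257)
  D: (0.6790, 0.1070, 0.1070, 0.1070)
B > A > D > C

Key insight: Entropy is maximized by uniform distributions and minimized by concentrated distributions.

Entropies:
  H(A) = 1.9398 bits
  H(B) = 2.0000 bits
  H(C) = 0.5136 bits
  H(D) = 1.4142 bits

Ranking: B > A > D > C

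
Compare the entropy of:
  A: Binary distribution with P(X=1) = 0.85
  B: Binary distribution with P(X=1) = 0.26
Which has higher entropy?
B

For binary distributions, entropy is maximized at p=0.5 and decreases as p moves toward 0 or 1.

H(A) = H(0.85) = 0.6098 bits
H(B) = H(0.26) = 0.8267 bits

Distribution B (p=0.26) is closer to uniform (p=0.5), so it has higher entropy.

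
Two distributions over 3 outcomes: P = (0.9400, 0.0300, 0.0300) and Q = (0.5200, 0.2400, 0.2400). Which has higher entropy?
Q

P is highly concentrated on one outcome (94%), making it nearly deterministic. Q spreads its mass more evenly (max 52%). The more spread-out distribution has higher entropy: H(P) ≈ 0.387 bits, H(Q) ≈ 1.479 bits.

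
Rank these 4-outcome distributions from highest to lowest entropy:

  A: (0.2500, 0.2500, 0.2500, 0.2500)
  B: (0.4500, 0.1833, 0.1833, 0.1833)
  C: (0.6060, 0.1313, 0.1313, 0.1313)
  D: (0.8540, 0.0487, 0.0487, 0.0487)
A > B > C > D

Key insight: Entropy is maximized by uniform distributions and minimized by concentrated distributions.

Entropies:
  H(A) = 2.0000 bits
  H(B) = 1.8645 bits
  H(C) = 1.5918 bits
  H(D) = 0.8311 bits

Ranking: A > B > C > D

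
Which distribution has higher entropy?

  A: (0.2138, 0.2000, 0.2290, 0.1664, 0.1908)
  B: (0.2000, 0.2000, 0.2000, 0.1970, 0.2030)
B

Both distributions are close to uniform, making this a harder comparison.

H(A) = 2.3137 bits
H(B) = 2.3219 bits

The distribution closer to uniform has higher entropy.
Answer: B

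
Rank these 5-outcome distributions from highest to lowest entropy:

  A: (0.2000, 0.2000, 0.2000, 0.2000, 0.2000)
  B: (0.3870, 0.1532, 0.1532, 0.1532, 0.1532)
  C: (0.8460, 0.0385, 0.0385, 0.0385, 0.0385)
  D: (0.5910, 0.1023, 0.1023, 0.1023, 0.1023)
A > B > D > C

Key insight: Entropy is maximized by uniform distributions and minimized by concentrated distributions.

Entropies:
  H(A) = 2.3219 bits
  H(B) = 2.1888 bits
  H(C) = 0.9278 bits
  H(D) = 1.7940 bits

Ranking: A > B > D > C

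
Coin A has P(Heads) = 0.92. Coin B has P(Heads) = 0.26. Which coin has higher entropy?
B

For binary distributions, entropy is maximized at p=0.5 and decreases as p moves toward 0 or 1.

H(A) = H(0.92) = 0.4022 bits
H(B) = H(0.26) = 0.8267 bits

Distribution B (p=0.26) is closer to uniform (p=0.5), so it has higher entropy.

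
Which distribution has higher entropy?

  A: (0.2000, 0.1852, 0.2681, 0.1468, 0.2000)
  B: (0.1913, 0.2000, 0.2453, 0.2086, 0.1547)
B

Both distributions are close to uniform, making this a harder comparison.

H(A) = 2.2948 bits
H(B) = 2.3065 bits

The distribution closer to uniform has higher entropy.
Answer: B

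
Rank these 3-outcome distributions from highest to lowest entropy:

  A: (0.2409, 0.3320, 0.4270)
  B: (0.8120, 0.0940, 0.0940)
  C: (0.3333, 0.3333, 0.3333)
C > A > B

Key insight: Entropy is maximized by uniform distributions and minimized by concentrated distributions.

- Uniform distributions have maximum entropy log₂(3) = 1.5850 bits
- The more "peaked" or concentrated a distribution, the lower its entropy

Entropies:
  H(A) = 1.5471 bits
  H(B) = 0.8853 bits
  H(C) = 1.5850 bits

Ranking: C > A > B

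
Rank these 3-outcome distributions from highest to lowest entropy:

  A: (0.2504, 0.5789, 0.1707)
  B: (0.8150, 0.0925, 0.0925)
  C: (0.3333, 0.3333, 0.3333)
C > A > B

Key insight: Entropy is maximized by uniform distributions and minimized by concentrated distributions.

- Uniform distributions have maximum entropy log₂(3) = 1.5850 bits
- The more "peaked" or concentrated a distribution, the lower its entropy

Entropies:
  H(A) = 1.3921 bits
  H(B) = 0.8759 bits
  H(C) = 1.5850 bits

Ranking: C > A > B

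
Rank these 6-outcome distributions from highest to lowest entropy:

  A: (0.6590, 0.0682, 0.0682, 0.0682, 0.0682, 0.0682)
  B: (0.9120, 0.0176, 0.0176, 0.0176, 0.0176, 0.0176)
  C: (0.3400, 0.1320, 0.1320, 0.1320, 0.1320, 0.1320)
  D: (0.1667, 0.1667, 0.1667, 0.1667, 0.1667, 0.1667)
D > C > A > B

Key insight: Entropy is maximized by uniform distributions and minimized by concentrated distributions.

Entropies:
  H(A) = 1.7175 bits
  H(B) = 0.6341 bits
  H(C) = 2.4573 bits
  H(D) = 2.5850 bits

Ranking: D > C > A > B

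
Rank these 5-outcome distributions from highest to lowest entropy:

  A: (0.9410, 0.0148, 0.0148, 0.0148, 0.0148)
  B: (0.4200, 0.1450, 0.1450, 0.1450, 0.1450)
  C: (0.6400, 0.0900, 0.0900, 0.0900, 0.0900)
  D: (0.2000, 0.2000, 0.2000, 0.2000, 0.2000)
D > B > C > A

Key insight: Entropy is maximized by uniform distributions and minimized by concentrated distributions.

Entropies:
  H(A) = 0.4415 bits
  H(B) = 2.1415 bits
  H(C) = 1.6627 bits
  H(D) = 2.3219 bits

Ranking: D > B > C > A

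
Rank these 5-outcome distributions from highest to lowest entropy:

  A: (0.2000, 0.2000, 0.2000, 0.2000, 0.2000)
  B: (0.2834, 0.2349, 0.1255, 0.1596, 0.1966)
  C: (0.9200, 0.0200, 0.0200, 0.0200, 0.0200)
A > B > C

Key insight: Entropy is maximized by uniform distributions and minimized by concentrated distributions.

- Uniform distributions have maximum entropy log₂(5) = 2.3219 bits
- The more "peaked" or concentrated a distribution, the lower its entropy

Entropies:
  H(A) = 2.3219 bits
  H(B) = 2.2661 bits
  H(C) = 0.5622 bits

Ranking: A > B > C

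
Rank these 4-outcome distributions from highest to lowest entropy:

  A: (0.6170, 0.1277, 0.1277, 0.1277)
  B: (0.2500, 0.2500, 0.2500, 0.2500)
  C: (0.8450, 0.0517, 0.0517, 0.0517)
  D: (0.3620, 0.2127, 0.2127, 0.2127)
B > D > A > C

Key insight: Entropy is maximized by uniform distributions and minimized by concentrated distributions.

Entropies:
  H(A) = 1.5672 bits
  H(B) = 2.0000 bits
  H(C) = 0.8679 bits
  H(D) = 1.9555 bits

Ranking: B > D > A > C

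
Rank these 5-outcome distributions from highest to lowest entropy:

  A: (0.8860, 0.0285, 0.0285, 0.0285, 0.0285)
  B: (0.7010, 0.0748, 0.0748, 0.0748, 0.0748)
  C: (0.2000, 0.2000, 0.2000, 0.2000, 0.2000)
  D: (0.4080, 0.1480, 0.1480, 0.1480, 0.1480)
C > D > B > A

Key insight: Entropy is maximized by uniform distributions and minimized by concentrated distributions.

Entropies:
  H(A) = 0.7399 bits
  H(B) = 1.4781 bits
  H(C) = 2.3219 bits
  H(D) = 2.1594 bits

Ranking: C > D > B > A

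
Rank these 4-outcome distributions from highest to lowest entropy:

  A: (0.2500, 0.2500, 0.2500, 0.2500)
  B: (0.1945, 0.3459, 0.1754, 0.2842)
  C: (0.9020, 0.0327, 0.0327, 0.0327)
A > B > C

Key insight: Entropy is maximized by uniform distributions and minimized by concentrated distributions.

- Uniform distributions have maximum entropy log₂(4) = 2.0000 bits
- The more "peaked" or concentrated a distribution, the lower its entropy

Entropies:
  H(A) = 2.0000 bits
  H(B) = 1.9455 bits
  H(C) = 0.6179 bits

Ranking: A > B > C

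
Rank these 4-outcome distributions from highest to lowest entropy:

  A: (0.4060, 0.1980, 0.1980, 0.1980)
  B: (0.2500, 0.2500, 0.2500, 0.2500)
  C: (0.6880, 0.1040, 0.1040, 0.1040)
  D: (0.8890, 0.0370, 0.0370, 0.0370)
B > A > C > D

Key insight: Entropy is maximized by uniform distributions and minimized by concentrated distributions.

Entropies:
  H(A) = 1.9158 bits
  H(B) = 2.0000 bits
  H(C) = 1.3900 bits
  H(D) = 0.6789 bits

Ranking: B > A > C > D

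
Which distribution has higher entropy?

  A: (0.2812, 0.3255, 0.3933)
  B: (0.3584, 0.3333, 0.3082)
B

Both distributions are close to uniform, making this a harder comparison.

H(A) = 1.5713 bits
H(B) = 1.5822 bits

The distribution closer to uniform has higher entropy.
Answer: B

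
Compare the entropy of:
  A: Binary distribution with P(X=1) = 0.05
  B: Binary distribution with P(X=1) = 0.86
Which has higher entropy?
B

For binary distributions, entropy is maximized at p=0.5 and decreases as p moves toward 0 or 1.

H(A) = H(0.05) = 0.2864 bits
H(B) = H(0.86) = 0.5842 bits

Distribution B (p=0.86) is closer to uniform (p=0.5), so it has higher entropy.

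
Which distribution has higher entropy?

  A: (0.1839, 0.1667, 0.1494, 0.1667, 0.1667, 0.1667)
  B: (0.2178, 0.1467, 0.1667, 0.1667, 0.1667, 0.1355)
A

Both distributions are close to uniform, making this a harder comparison.

H(A) = 2.5824 bits
H(B) = 2.5683 bits

The distribution closer to uniform has higher entropy.
Answer: A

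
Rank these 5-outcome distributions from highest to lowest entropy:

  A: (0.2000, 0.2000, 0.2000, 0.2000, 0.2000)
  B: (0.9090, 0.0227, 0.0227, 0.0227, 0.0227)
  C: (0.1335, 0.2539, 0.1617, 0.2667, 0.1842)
A > C > B

Key insight: Entropy is maximized by uniform distributions and minimized by concentrated distributions.

- Uniform distributions have maximum entropy log₂(5) = 2.3219 bits
- The more "peaked" or concentrated a distribution, the lower its entropy

Entropies:
  H(A) = 2.3219 bits
  H(B) = 0.6218 bits
  H(C) = 2.2731 bits

Ranking: A > C > B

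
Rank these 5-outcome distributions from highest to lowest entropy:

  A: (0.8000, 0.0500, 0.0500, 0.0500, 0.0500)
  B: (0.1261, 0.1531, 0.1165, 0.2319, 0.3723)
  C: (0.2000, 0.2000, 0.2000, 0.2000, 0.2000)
C > B > A

Key insight: Entropy is maximized by uniform distributions and minimized by concentrated distributions.

- Uniform distributions have maximum entropy log₂(5) = 2.3219 bits
- The more "peaked" or concentrated a distribution, the lower its entropy

Entropies:
  H(A) = 1.1219 bits
  H(B) = 2.1723 bits
  H(C) = 2.3219 bits

Ranking: C > B > A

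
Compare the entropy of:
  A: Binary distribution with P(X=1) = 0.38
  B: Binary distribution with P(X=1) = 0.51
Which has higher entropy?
B

For binary distributions, entropy is maximized at p=0.5 and decreases as p moves toward 0 or 1.

H(A) = H(0.38) = 0.9580 bits
H(B) = H(0.51) = 0.9997 bits

Distribution B (p=0.51) is closer to uniform (p=0.5), so it has higher entropy.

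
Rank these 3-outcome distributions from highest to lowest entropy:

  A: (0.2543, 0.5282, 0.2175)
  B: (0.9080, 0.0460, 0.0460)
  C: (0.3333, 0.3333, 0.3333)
C > A > B

Key insight: Entropy is maximized by uniform distributions and minimized by concentrated distributions.

- Uniform distributions have maximum entropy log₂(3) = 1.5850 bits
- The more "peaked" or concentrated a distribution, the lower its entropy

Entropies:
  H(A) = 1.4675 bits
  H(B) = 0.5351 bits
  H(C) = 1.5850 bits

Ranking: C > A > B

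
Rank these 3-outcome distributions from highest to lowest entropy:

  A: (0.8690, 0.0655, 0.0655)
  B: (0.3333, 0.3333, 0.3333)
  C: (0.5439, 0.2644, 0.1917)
B > C > A

Key insight: Entropy is maximized by uniform distributions and minimized by concentrated distributions.

- Uniform distributions have maximum entropy log₂(3) = 1.5850 bits
- The more "peaked" or concentrated a distribution, the lower its entropy

Entropies:
  H(A) = 0.6912 bits
  H(B) = 1.5850 bits
  H(C) = 1.4421 bits

Ranking: B > C > A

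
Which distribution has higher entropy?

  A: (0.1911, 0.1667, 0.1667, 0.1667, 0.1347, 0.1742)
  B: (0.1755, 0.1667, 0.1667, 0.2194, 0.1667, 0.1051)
A

Both distributions are close to uniform, making this a harder comparison.

H(A) = 2.5775 bits
H(B) = 2.5548 bits

The distribution closer to uniform has higher entropy.
Answer: A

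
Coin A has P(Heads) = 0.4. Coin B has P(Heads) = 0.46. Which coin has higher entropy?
B

For binary distributions, entropy is maximized at p=0.5 and decreases as p moves toward 0 or 1.

H(A) = H(0.4) = 0.9710 bits
H(B) = H(0.46) = 0.9954 bits

Distribution B (p=0.46) is closer to uniform (p=0.5), so it has higher entropy.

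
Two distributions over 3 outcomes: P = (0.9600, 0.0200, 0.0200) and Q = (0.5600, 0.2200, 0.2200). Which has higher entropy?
Q

P is highly concentrated on one outcome (96%), making it nearly deterministic. Q spreads its mass more evenly (max 56%). The more spread-out distribution has higher entropy: H(P) ≈ 0.282 bits, H(Q) ≈ 1.430 bits.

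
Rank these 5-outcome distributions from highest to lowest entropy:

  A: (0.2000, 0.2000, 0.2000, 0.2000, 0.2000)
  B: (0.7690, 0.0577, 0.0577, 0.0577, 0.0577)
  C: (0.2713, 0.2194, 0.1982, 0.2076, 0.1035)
A > C > B

Key insight: Entropy is maximized by uniform distributions and minimized by concentrated distributions.

- Uniform distributions have maximum entropy log₂(5) = 2.3219 bits
- The more "peaked" or concentrated a distribution, the lower its entropy

Entropies:
  H(A) = 2.3219 bits
  H(B) = 1.2418 bits
  H(C) = 2.2630 bits

Ranking: A > C > B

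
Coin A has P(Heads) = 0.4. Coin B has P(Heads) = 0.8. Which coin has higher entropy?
A

For binary distributions, entropy is maximized at p=0.5 and decreases as p moves toward 0 or 1.

H(A) = H(0.4) = 0.9710 bits
H(B) = H(0.8) = 0.7219 bits

Distribution A (p=0.4) is closer to uniform (p=0.5), so it has higher entropy.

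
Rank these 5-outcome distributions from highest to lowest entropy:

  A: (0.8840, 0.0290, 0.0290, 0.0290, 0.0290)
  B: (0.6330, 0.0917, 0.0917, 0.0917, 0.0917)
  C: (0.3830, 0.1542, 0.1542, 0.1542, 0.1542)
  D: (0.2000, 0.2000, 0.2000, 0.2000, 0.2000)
D > C > B > A

Key insight: Entropy is maximized by uniform distributions and minimized by concentrated distributions.

Entropies:
  H(A) = 0.7498 bits
  H(B) = 1.6823 bits
  H(C) = 2.1941 bits
  H(D) = 2.3219 bits

Ranking: D > C > B > A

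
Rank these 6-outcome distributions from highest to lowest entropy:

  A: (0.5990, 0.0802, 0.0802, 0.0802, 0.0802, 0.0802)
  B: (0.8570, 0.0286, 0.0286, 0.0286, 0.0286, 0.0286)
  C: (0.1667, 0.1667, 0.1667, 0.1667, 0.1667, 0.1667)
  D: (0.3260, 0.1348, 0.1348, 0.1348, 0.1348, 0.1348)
C > D > A > B

Key insight: Entropy is maximized by uniform distributions and minimized by concentrated distributions.

Entropies:
  H(A) = 1.9026 bits
  H(B) = 0.9241 bits
  H(C) = 2.5850 bits
  H(D) = 2.4758 bits

Ranking: C > D > A > B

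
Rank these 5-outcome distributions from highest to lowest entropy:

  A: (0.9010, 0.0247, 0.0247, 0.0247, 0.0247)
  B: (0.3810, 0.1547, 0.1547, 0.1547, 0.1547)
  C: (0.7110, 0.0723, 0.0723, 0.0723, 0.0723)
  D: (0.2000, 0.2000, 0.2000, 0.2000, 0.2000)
D > B > C > A

Key insight: Entropy is maximized by uniform distributions and minimized by concentrated distributions.

Entropies:
  H(A) = 0.6638 bits
  H(B) = 2.1967 bits
  H(C) = 1.4454 bits
  H(D) = 2.3219 bits

Ranking: D > B > C > A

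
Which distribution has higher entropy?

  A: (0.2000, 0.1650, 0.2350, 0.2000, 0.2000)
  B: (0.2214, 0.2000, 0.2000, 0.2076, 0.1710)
B

Both distributions are close to uniform, making this a harder comparison.

H(A) = 2.3130 bits
H(B) = 2.3169 bits

The distribution closer to uniform has higher entropy.
Answer: B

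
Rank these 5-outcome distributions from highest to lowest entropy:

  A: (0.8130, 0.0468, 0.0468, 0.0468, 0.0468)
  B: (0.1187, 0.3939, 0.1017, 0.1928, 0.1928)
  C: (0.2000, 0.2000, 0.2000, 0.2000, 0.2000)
C > B > A

Key insight: Entropy is maximized by uniform distributions and minimized by concentrated distributions.

- Uniform distributions have maximum entropy log₂(5) = 2.3219 bits
- The more "peaked" or concentrated a distribution, the lower its entropy

Entropies:
  H(A) = 1.0692 bits
  H(B) = 2.1456 bits
  H(C) = 2.3219 bits

Ranking: C > B > A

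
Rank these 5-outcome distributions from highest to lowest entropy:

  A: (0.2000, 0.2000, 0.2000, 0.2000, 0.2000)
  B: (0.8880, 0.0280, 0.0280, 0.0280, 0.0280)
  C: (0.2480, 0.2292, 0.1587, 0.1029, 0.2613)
A > C > B

Key insight: Entropy is maximized by uniform distributions and minimized by concentrated distributions.

- Uniform distributions have maximum entropy log₂(5) = 2.3219 bits
- The more "peaked" or concentrated a distribution, the lower its entropy

Entropies:
  H(A) = 2.3219 bits
  H(B) = 0.7299 bits
  H(C) = 2.2509 bits

Ranking: A > C > B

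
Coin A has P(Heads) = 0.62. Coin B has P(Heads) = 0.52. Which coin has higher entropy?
B

For binary distributions, entropy is maximized at p=0.5 and decreases as p moves toward 0 or 1.

H(A) = H(0.62) = 0.9580 bits
H(B) = H(0.52) = 0.9988 bits

Distribution B (p=0.52) is closer to uniform (p=0.5), so it has higher entropy.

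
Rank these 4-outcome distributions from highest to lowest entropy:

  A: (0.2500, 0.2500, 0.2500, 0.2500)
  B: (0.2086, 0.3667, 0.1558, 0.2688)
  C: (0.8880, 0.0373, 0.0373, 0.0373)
A > B > C

Key insight: Entropy is maximized by uniform distributions and minimized by concentrated distributions.

- Uniform distributions have maximum entropy log₂(4) = 2.0000 bits
- The more "peaked" or concentrated a distribution, the lower its entropy

Entropies:
  H(A) = 2.0000 bits
  H(B) = 1.9299 bits
  H(C) = 0.6834 bits

Ranking: A > B > C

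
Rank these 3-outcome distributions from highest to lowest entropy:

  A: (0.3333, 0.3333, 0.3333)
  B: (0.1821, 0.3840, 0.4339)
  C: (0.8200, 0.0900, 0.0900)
A > B > C

Key insight: Entropy is maximized by uniform distributions and minimized by concentrated distributions.

- Uniform distributions have maximum entropy log₂(3) = 1.5850 bits
- The more "peaked" or concentrated a distribution, the lower its entropy

Entropies:
  H(A) = 1.5850 bits
  H(B) = 1.5003 bits
  H(C) = 0.8601 bits

Ranking: A > B > C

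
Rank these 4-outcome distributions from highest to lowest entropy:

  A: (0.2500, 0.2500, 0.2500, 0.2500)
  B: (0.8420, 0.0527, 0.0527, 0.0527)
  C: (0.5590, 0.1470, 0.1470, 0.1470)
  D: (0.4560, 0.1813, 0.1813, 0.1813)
A > D > C > B

Key insight: Entropy is maximized by uniform distributions and minimized by concentrated distributions.

Entropies:
  H(A) = 2.0000 bits
  H(B) = 0.8799 bits
  H(C) = 1.6889 bits
  H(D) = 1.8566 bits

Ranking: A > D > C > B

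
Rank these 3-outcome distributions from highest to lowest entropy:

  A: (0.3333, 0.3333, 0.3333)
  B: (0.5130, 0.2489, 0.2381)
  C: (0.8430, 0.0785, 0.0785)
A > B > C

Key insight: Entropy is maximized by uniform distributions and minimized by concentrated distributions.

- Uniform distributions have maximum entropy log₂(3) = 1.5850 bits
- The more "peaked" or concentrated a distribution, the lower its entropy

Entropies:
  H(A) = 1.5850 bits
  H(B) = 1.4863 bits
  H(C) = 0.7841 bits

Ranking: A > B > C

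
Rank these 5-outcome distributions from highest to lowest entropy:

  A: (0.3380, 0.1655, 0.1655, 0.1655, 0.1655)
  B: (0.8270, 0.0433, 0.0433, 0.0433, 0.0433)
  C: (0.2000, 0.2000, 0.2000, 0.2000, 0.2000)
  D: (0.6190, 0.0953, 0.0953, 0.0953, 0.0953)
C > A > D > B

Key insight: Entropy is maximized by uniform distributions and minimized by concentrated distributions.

Entropies:
  H(A) = 2.2469 bits
  H(B) = 1.0105 bits
  H(C) = 2.3219 bits
  H(D) = 1.7207 bits

Ranking: C > A > D > B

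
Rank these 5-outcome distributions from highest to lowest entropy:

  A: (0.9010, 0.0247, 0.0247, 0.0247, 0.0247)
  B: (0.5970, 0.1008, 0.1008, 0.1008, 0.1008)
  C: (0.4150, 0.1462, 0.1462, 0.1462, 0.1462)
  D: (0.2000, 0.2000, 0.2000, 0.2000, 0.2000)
D > C > B > A

Key insight: Entropy is maximized by uniform distributions and minimized by concentrated distributions.

Entropies:
  H(A) = 0.6638 bits
  H(B) = 1.7787 bits
  H(C) = 2.1491 bits
  H(D) = 2.3219 bits

Ranking: D > C > B > A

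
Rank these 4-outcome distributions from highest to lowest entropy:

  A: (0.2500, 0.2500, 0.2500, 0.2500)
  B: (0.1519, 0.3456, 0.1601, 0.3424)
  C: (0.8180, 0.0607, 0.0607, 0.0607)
A > B > C

Key insight: Entropy is maximized by uniform distributions and minimized by concentrated distributions.

- Uniform distributions have maximum entropy log₂(4) = 2.0000 bits
- The more "peaked" or concentrated a distribution, the lower its entropy

Entropies:
  H(A) = 2.0000 bits
  H(B) = 1.8953 bits
  H(C) = 0.9729 bits

Ranking: A > B > C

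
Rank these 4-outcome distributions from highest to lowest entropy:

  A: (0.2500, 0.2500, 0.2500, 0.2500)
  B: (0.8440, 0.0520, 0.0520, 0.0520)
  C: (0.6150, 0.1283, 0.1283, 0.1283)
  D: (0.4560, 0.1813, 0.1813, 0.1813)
A > D > C > B

Key insight: Entropy is maximized by uniform distributions and minimized by concentrated distributions.

Entropies:
  H(A) = 2.0000 bits
  H(B) = 0.8719 bits
  H(C) = 1.5717 bits
  H(D) = 1.8566 bits

Ranking: A > D > C > B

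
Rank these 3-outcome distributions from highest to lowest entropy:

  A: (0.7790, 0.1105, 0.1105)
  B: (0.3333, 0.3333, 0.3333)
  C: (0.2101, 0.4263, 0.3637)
B > C > A

Key insight: Entropy is maximized by uniform distributions and minimized by concentrated distributions.

- Uniform distributions have maximum entropy log₂(3) = 1.5850 bits
- The more "peaked" or concentrated a distribution, the lower its entropy

Entropies:
  H(A) = 0.9830 bits
  H(B) = 1.5850 bits
  H(C) = 1.5280 bits

Ranking: B > C > A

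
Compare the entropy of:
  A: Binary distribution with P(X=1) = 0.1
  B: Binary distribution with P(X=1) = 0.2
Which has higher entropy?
B

For binary distributions, entropy is maximized at p=0.5 and decreases as p moves toward 0 or 1.

H(A) = H(0.1) = 0.4690 bits
H(B) = H(0.2) = 0.7219 bits

Distribution B (p=0.2) is closer to uniform (p=0.5), so it has higher entropy.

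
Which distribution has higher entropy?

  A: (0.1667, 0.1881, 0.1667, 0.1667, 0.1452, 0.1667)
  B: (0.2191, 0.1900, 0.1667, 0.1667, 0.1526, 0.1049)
A

Both distributions are close to uniform, making this a harder comparison.

H(A) = 2.5810 bits
H(B) = 2.5520 bits

The distribution closer to uniform has higher entropy.
Answer: A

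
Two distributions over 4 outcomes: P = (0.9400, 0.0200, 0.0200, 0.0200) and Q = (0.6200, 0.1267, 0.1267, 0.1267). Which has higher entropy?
Q

P is highly concentrated on one outcome (94%), making it nearly deterministic. Q spreads its mass more evenly (max 62%). The more spread-out distribution has higher entropy: H(P) ≈ 0.423 bits, H(Q) ≈ 1.560 bits.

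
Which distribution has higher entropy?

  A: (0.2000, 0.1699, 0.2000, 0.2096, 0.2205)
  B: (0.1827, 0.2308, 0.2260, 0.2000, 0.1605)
A

Both distributions are close to uniform, making this a harder comparison.

H(A) = 2.3167 bits
H(B) = 2.3092 bits

The distribution closer to uniform has higher entropy.
Answer: A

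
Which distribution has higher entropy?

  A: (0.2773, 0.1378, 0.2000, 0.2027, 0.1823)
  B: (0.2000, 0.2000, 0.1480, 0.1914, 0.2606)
B

Both distributions are close to uniform, making this a harder comparison.

H(A) = 2.2859 bits
H(B) = 2.2988 bits

The distribution closer to uniform has higher entropy.
Answer: B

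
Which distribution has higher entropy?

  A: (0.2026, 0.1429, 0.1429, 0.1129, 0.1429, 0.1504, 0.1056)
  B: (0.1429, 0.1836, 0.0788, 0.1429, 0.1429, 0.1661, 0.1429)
A

Both distributions are close to uniform, making this a harder comparison.

H(A) = 2.7785 bits
H(B) = 2.7723 bits

The distribution closer to uniform has higher entropy.
Answer: A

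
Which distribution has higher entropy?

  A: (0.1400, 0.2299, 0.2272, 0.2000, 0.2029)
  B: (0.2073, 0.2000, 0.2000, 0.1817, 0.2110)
B

Both distributions are close to uniform, making this a harder comparison.

H(A) = 2.3017 bits
H(B) = 2.3201 bits

The distribution closer to uniform has higher entropy.
Answer: B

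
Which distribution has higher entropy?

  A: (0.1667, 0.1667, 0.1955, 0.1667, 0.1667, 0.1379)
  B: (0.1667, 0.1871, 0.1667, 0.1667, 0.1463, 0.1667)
B

Both distributions are close to uniform, making this a harder comparison.

H(A) = 2.5777 bits
H(B) = 2.5814 bits

The distribution closer to uniform has higher entropy.
Answer: B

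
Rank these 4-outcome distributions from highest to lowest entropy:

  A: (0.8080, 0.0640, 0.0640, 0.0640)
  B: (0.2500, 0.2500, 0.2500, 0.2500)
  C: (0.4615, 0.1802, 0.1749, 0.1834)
B > C > A

Key insight: Entropy is maximized by uniform distributions and minimized by concentrated distributions.

- Uniform distributions have maximum entropy log₂(4) = 2.0000 bits
- The more "peaked" or concentrated a distribution, the lower its entropy

Entropies:
  H(A) = 1.0099 bits
  H(B) = 2.0000 bits
  H(C) = 1.8491 bits

Ranking: B > C > A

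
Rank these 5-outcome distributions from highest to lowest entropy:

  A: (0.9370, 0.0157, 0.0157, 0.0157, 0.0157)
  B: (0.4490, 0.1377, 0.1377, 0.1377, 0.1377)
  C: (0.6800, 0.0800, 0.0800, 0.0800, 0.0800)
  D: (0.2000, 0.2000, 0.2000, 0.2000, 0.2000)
D > B > C > A

Key insight: Entropy is maximized by uniform distributions and minimized by concentrated distributions.

Entropies:
  H(A) = 0.4652 bits
  H(B) = 2.0945 bits
  H(C) = 1.5444 bits
  H(D) = 2.3219 bits

Ranking: D > B > C > A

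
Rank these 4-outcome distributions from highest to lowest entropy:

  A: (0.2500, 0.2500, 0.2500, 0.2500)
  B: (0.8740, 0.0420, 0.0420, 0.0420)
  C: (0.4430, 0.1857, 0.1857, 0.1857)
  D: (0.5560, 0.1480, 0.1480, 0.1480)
A > C > D > B

Key insight: Entropy is maximized by uniform distributions and minimized by concentrated distributions.

Entropies:
  H(A) = 2.0000 bits
  H(B) = 0.7461 bits
  H(C) = 1.8734 bits
  H(D) = 1.6947 bits

Ranking: A > C > D > B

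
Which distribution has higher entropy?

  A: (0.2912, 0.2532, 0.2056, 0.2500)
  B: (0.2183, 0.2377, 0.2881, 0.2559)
B

Both distributions are close to uniform, making this a harder comparison.

H(A) = 1.9893 bits
H(B) = 1.9924 bits

The distribution closer to uniform has higher entropy.
Answer: B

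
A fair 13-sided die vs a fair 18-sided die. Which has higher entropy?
18-sided die

Both are uniform distributions; for uniform over n outcomes, H = log₂(n). H(13-sided) = log₂(13) = 3.700 bits and H(18-sided) = log₂(18) = 4.170 bits. More outcomes in a uniform distribution means higher entropy.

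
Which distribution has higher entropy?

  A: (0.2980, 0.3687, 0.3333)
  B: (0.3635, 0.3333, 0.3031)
B

Both distributions are close to uniform, making this a harder comparison.

H(A) = 1.5796 bits
H(B) = 1.5810 bits

The distribution closer to uniform has higher entropy.
Answer: B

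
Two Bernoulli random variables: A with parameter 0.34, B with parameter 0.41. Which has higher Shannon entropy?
B

For binary distributions, entropy is maximized at p=0.5 and decreases as p moves toward 0 or 1.

H(A) = H(0.34) = 0.9248 bits
H(B) = H(0.41) = 0.9765 bits

Distribution B (p=0.41) is closer to uniform (p=0.5), so it has higher entropy.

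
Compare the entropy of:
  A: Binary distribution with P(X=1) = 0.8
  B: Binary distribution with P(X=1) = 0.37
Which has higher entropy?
B

For binary distributions, entropy is maximized at p=0.5 and decreases as p moves toward 0 or 1.

H(A) = H(0.8) = 0.7219 bits
H(B) = H(0.37) = 0.9507 bits

Distribution B (p=0.37) is closer to uniform (p=0.5), so it has higher entropy.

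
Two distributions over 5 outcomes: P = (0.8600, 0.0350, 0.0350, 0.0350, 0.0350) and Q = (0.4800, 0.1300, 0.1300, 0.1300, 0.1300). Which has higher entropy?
Q

P is highly concentrated on one outcome (86%), making it nearly deterministic. Q spreads its mass more evenly (max 48%). The more spread-out distribution has higher entropy: H(P) ≈ 0.864 bits, H(Q) ≈ 2.039 bits.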